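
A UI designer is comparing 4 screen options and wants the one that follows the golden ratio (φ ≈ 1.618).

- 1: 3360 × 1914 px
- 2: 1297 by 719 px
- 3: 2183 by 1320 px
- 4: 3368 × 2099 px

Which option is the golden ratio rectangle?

4

Ratios (long/short): 1 ≈ 1.755; 2 ≈ 1.804; 3 ≈ 1.654; 4 ≈ 1.605.
golden ratio ≈ 1.618; option 4 is nearest (Δ 0.013).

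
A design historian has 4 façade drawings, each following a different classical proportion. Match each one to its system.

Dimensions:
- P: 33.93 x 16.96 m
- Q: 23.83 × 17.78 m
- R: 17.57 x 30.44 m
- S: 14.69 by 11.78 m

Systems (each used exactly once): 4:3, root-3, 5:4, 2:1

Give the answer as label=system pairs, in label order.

P=2:1, Q=4:3, R=root-3, S=5:4

Ratios: P ≈ 2.001; Q ≈ 1.340; R ≈ 1.732; S ≈ 1.247.
Targets: 4:3 ≈ 1.333; root-3 ≈ 1.732; 5:4 ≈ 1.250; 2:1 ≈ 2.000.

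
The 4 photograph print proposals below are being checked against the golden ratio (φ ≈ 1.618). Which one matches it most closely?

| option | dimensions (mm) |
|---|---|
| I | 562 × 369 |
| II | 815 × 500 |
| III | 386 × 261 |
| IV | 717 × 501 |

II

Target golden ratio ≈ 1.618.
I: 1.523 (Δ0.095)  II: 1.630 (Δ0.012)  III: 1.479 (Δ0.139)  IV: 1.431 (Δ0.187)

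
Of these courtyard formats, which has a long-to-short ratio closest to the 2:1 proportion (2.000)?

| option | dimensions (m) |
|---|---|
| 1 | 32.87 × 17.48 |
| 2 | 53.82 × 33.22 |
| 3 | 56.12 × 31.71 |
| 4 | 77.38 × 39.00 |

Ratios (long/short): 1 ≈ 1.880; 2 ≈ 1.620; 3 ≈ 1.770; 4 ≈ 1.984.
2:1 ≈ 2.000; option 4 is nearest (Δ 0.016).

4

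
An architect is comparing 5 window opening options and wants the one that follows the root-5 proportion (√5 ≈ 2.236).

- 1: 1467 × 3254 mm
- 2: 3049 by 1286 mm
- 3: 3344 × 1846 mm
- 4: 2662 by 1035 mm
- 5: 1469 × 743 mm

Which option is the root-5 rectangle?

Ratios (long/short): 1 ≈ 2.218; 2 ≈ 2.371; 3 ≈ 1.811; 4 ≈ 2.572; 5 ≈ 1.977.
root-5 ≈ 2.236; option 1 is nearest (Δ 0.018).

1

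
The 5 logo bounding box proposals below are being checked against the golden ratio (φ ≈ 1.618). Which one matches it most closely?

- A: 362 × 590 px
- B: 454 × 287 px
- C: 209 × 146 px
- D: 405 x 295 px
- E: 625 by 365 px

Ratios (long/short): A ≈ 1.630; B ≈ 1.582; C ≈ 1.432; D ≈ 1.373; E ≈ 1.712.
golden ratio ≈ 1.618; option A is nearest (Δ 0.012).

A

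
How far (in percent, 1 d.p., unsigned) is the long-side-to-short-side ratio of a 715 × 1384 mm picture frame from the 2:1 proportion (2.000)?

3.2%

Ratio = 1384 / 715 ≈ 1.9357.
Ideal 2:1 = 2.0000. |1.9357 − 2.0000| / 2.0000 ≈ 3.22% → 3.2%.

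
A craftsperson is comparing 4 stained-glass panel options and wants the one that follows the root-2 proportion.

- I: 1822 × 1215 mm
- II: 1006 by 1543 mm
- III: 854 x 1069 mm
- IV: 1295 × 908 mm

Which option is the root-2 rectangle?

Ratios (long/short): I ≈ 1.500; II ≈ 1.534; III ≈ 1.252; IV ≈ 1.426.
root-2 ≈ 1.414; option IV is nearest (Δ 0.012).

IV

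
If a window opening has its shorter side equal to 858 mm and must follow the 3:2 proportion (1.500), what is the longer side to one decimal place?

3:2 = 1.50000.
Longer side = 858 × 1.50000 ≈ 1287.000 → 1287.0 mm.

1287.0 mm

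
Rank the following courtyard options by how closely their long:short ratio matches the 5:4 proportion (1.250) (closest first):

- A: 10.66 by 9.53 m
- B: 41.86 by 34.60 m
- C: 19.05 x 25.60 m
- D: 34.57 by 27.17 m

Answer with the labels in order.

Ratios: A = 10.66 / 9.53 ≈ 1.119; B = 41.86 / 34.60 ≈ 1.210; C = 25.60 / 19.05 ≈ 1.344; D = 34.57 / 27.17 ≈ 1.272.
|Δ from 1.250|: A 0.131; B 0.040; C 0.094; D 0.022.

D, B, C, A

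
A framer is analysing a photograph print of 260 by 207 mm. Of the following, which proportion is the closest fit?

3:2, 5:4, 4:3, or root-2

Ratio = 260 / 207 ≈ 1.256.
Distances: 3:2 1.500 (Δ 0.244); 5:4 1.250 (Δ 0.006); 4:3 1.333 (Δ 0.077); root-2 1.414 (Δ 0.158).

5:4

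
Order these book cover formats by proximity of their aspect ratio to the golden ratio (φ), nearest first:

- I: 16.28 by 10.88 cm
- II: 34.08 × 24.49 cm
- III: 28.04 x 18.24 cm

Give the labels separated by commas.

III, I, II

I: 16.28/10.88 ≈ 1.496 → |1.496 − 1.618| = 0.122
II: 34.08/24.49 ≈ 1.392 → |1.392 − 1.618| = 0.226
III: 28.04/18.24 ≈ 1.537 → |1.537 − 1.618| = 0.081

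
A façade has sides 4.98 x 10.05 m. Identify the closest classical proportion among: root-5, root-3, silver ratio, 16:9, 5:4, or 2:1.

10.05/4.98 ≈ 2.018. Nearest candidates are 2:1 (2.000, off by 0.018) and root-5 (2.236, off by 0.218).

2:1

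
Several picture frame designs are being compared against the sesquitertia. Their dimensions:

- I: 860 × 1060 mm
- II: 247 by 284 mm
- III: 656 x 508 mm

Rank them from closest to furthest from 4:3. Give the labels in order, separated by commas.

III, I, II

Ratios: I = 1060 / 860 ≈ 1.233; II = 284 / 247 ≈ 1.150; III = 656 / 508 ≈ 1.291.
|Δ from 1.333|: I 0.100; II 0.183; III 0.042.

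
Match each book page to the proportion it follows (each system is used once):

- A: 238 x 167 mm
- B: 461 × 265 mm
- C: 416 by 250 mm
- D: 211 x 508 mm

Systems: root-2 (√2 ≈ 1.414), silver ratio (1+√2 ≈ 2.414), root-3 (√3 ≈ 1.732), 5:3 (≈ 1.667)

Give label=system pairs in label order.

A=root-2, B=root-3, C=5:3, D=silver ratio

A = 238/167 ≈ 1.425 → root-2 (1.414)
B = 461/265 ≈ 1.740 → root-3 (1.732)
C = 416/250 ≈ 1.664 → 5:3 (1.667)
D = 508/211 ≈ 2.408 → silver ratio (2.414)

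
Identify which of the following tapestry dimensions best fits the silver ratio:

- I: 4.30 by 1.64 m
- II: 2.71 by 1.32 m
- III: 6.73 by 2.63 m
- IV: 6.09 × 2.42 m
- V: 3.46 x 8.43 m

V

Target silver ratio ≈ 2.414.
I: 2.622 (Δ0.208)  II: 2.053 (Δ0.361)  III: 2.559 (Δ0.145)  IV: 2.517 (Δ0.103)  V: 2.436 (Δ0.022)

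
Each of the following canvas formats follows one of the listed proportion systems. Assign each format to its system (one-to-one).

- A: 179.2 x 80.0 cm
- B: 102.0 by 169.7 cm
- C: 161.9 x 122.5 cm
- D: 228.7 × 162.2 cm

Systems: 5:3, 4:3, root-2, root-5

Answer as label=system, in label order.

A=root-5, B=5:3, C=4:3, D=root-2

Ratios: A ≈ 2.240; B ≈ 1.664; C ≈ 1.322; D ≈ 1.410.
Targets: 5:3 ≈ 1.667; 4:3 ≈ 1.333; root-2 ≈ 1.414; root-5 ≈ 2.236.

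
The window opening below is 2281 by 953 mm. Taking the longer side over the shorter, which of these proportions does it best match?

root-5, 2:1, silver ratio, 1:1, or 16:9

silver ratio

2281/953 ≈ 2.393. Nearest candidates are silver ratio (2.414, off by 0.021) and root-5 (2.236, off by 0.157).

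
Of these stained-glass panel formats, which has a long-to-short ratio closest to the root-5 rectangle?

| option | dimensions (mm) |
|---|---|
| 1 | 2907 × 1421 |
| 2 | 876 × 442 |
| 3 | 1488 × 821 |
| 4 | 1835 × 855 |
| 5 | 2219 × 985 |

Target root-5 ≈ 2.236.
1: 2.046 (Δ0.190)  2: 1.982 (Δ0.254)  3: 1.812 (Δ0.424)  4: 2.146 (Δ0.090)  5: 2.253 (Δ0.017)

5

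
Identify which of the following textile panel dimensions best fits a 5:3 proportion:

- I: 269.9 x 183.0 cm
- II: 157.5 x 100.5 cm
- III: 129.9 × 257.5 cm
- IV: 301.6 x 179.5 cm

IV

Target 5:3 ≈ 1.667.
I: 1.475 (Δ0.192)  II: 1.567 (Δ0.100)  III: 1.982 (Δ0.315)  IV: 1.680 (Δ0.013)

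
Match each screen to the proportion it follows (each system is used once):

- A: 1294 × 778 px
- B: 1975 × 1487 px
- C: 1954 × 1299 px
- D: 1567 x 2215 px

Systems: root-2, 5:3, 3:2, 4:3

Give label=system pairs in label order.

Ratios: A ≈ 1.663; B ≈ 1.328; C ≈ 1.504; D ≈ 1.414.
Targets: root-2 ≈ 1.414; 5:3 ≈ 1.667; 3:2 ≈ 1.500; 4:3 ≈ 1.333.

A=5:3, B=4:3, C=3:2, D=root-2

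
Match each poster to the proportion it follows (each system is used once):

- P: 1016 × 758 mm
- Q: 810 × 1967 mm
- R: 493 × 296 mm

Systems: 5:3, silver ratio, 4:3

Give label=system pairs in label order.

P=4:3, Q=silver ratio, R=5:3

P = 1016/758 ≈ 1.340 → 4:3 (1.333)
Q = 1967/810 ≈ 2.428 → silver ratio (2.414)
R = 493/296 ≈ 1.666 → 5:3 (1.667)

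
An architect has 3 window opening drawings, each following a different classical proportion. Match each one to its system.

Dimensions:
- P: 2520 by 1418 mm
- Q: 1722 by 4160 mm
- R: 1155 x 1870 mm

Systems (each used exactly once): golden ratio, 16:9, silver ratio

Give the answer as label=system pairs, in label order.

P=16:9, Q=silver ratio, R=golden ratio

P = 2520/1418 ≈ 1.777 → 16:9 (1.778)
Q = 4160/1722 ≈ 2.416 → silver ratio (2.414)
R = 1870/1155 ≈ 1.619 → golden ratio (1.618)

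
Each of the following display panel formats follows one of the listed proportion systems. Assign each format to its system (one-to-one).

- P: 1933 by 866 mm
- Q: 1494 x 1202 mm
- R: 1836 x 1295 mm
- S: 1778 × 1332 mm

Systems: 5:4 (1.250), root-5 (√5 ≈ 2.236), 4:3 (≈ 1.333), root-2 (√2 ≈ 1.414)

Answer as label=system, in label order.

Ratios: P ≈ 2.232; Q ≈ 1.243; R ≈ 1.418; S ≈ 1.335.
Targets: 5:4 ≈ 1.250; root-5 ≈ 2.236; 4:3 ≈ 1.333; root-2 ≈ 1.414.

P=root-5, Q=5:4, R=root-2, S=4:3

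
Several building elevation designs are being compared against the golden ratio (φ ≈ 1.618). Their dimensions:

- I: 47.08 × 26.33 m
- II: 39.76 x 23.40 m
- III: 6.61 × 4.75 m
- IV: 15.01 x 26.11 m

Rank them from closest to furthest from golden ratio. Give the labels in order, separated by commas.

I: 47.08/26.33 ≈ 1.788 → |1.788 − 1.618| = 0.170
II: 39.76/23.40 ≈ 1.699 → |1.699 − 1.618| = 0.081
III: 6.61/4.75 ≈ 1.392 → |1.392 − 1.618| = 0.226
IV: 26.11/15.01 ≈ 1.740 → |1.740 − 1.618| = 0.122

II, IV, I, III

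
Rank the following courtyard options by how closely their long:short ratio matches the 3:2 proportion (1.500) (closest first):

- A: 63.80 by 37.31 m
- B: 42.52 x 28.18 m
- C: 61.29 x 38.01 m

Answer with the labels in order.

B, C, A

A: 63.80/37.31 ≈ 1.710 → |1.710 − 1.500| = 0.210
B: 42.52/28.18 ≈ 1.509 → |1.509 − 1.500| = 0.009
C: 61.29/38.01 ≈ 1.612 → |1.612 − 1.500| = 0.112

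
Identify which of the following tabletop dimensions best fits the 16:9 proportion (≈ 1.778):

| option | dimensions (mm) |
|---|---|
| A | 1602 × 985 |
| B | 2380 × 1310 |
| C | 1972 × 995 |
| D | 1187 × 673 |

D

Target 16:9 ≈ 1.778.
A: 1.626 (Δ0.152)  B: 1.817 (Δ0.039)  C: 1.982 (Δ0.204)  D: 1.764 (Δ0.014)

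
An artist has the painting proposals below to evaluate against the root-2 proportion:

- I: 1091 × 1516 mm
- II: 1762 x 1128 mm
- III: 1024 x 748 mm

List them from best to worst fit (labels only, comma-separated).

I, III, II

Ratios: I = 1516 / 1091 ≈ 1.390; II = 1762 / 1128 ≈ 1.562; III = 1024 / 748 ≈ 1.369.
|Δ from 1.414|: I 0.024; II 0.148; III 0.045.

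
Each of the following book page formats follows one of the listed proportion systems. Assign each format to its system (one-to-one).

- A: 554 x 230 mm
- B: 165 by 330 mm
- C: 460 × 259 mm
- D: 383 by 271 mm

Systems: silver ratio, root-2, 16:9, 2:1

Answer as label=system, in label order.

A=silver ratio, B=2:1, C=16:9, D=root-2

A = 554/230 ≈ 2.409 → silver ratio (2.414)
B = 330/165 ≈ 2.000 → 2:1 (2.000)
C = 460/259 ≈ 1.776 → 16:9 (1.778)
D = 383/271 ≈ 1.413 → root-2 (1.414)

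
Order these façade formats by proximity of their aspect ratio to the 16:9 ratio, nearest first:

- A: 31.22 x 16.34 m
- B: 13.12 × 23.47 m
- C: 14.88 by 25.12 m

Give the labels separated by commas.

Ratios: A = 31.22 / 16.34 ≈ 1.911; B = 23.47 / 13.12 ≈ 1.789; C = 25.12 / 14.88 ≈ 1.688.
|Δ from 1.778|: A 0.133; B 0.011; C 0.090.

B, C, A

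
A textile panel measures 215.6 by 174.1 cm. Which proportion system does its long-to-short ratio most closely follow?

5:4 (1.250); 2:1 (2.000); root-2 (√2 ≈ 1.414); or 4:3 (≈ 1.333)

5:4

Ratio = 215.6 / 174.1 ≈ 1.238.
Distances: 5:4 1.250 (Δ 0.012); 2:1 2.000 (Δ 0.762); root-2 1.414 (Δ 0.176); 4:3 1.333 (Δ 0.095).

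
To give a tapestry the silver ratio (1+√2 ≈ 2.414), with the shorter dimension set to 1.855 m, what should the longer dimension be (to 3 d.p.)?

4.478 m

silver ratio ≈ 2.41421.
Longer side = 1.855 × 2.41421 ≈ 4.47836 → 4.478 m.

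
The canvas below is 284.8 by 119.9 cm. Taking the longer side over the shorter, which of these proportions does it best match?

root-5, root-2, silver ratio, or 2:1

Ratio = 284.8 / 119.9 ≈ 2.375.
Distances: root-5 2.236 (Δ 0.139); root-2 1.414 (Δ 0.961); silver ratio 2.414 (Δ 0.039); 2:1 2.000 (Δ 0.375).

silver ratio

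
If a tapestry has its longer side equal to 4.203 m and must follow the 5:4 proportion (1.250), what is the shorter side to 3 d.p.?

3.362 m

5:4 = 1.25000.
Shorter side = 4.203 ÷ 1.25000 ≈ 3.36240 → 3.362 m.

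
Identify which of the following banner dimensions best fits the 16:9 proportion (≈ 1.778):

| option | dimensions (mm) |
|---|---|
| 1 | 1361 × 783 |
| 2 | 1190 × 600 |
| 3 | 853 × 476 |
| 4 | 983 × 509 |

3

Ratios (long/short): 1 ≈ 1.738; 2 ≈ 1.983; 3 ≈ 1.792; 4 ≈ 1.931.
16:9 ≈ 1.778; option 3 is nearest (Δ 0.014).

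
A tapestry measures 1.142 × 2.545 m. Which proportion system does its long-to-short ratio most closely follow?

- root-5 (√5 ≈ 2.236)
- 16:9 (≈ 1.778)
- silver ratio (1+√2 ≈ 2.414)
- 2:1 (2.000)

Ratio = 2.545 / 1.142 ≈ 2.229.
Distances: root-5 2.236 (Δ 0.007); 16:9 1.778 (Δ 0.451); silver ratio 2.414 (Δ 0.185); 2:1 2.000 (Δ 0.229).

root-5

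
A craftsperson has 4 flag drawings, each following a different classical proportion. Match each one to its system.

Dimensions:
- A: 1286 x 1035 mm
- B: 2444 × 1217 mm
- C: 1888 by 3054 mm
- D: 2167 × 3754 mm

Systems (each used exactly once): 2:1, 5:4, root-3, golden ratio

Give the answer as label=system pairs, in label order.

A = 1286/1035 ≈ 1.243 → 5:4 (1.250)
B = 2444/1217 ≈ 2.008 → 2:1 (2.000)
C = 3054/1888 ≈ 1.618 → golden ratio (1.618)
D = 3754/2167 ≈ 1.732 → root-3 (1.732)

A=5:4, B=2:1, C=golden ratio, D=root-3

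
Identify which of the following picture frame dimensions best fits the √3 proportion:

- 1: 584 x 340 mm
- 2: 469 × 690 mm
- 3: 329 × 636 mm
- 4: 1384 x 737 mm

Target root-3 ≈ 1.732.
1: 1.718 (Δ0.014)  2: 1.471 (Δ0.261)  3: 1.933 (Δ0.201)  4: 1.878 (Δ0.146)

1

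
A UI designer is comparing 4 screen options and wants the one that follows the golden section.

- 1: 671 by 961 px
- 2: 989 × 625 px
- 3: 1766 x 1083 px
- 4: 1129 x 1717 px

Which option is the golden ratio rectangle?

3

Ratios (long/short): 1 ≈ 1.432; 2 ≈ 1.582; 3 ≈ 1.631; 4 ≈ 1.521.
golden ratio ≈ 1.618; option 3 is nearest (Δ 0.013).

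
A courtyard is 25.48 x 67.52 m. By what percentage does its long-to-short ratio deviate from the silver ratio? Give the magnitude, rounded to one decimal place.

Ratio = 67.52 / 25.48 ≈ 2.6499.
Ideal silver ratio ≈ 2.4142. |2.6499 − 2.4142| / 2.4142 ≈ 9.76% → 9.8%.

9.8%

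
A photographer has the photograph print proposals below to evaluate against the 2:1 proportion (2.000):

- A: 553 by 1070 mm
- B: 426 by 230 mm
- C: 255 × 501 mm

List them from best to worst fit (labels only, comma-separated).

Ratios: A = 1070 / 553 ≈ 1.935; B = 426 / 230 ≈ 1.852; C = 501 / 255 ≈ 1.965.
|Δ from 2.000|: A 0.065; B 0.148; C 0.035.

C, A, B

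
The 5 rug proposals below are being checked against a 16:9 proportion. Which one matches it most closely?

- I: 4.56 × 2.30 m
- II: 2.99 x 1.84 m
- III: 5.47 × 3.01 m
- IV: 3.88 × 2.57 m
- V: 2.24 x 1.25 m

V

Target 16:9 ≈ 1.778.
I: 1.983 (Δ0.205)  II: 1.625 (Δ0.153)  III: 1.817 (Δ0.039)  IV: 1.510 (Δ0.268)  V: 1.792 (Δ0.014)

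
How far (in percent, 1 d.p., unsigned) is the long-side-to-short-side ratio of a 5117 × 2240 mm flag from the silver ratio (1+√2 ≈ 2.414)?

Ratio = 5117 / 2240 ≈ 2.2844.
Ideal silver ratio ≈ 2.4142. |2.2844 − 2.4142| / 2.4142 ≈ 5.38% → 5.4%.

5.4%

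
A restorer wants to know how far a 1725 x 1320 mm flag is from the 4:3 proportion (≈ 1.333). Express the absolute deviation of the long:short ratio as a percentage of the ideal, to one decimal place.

2.0%

Ratio = 1725 / 1320 ≈ 1.3068.
Ideal 4:3 ≈ 1.3333. |1.3068 − 1.3333| / 1.3333 ≈ 1.99% → 2.0%.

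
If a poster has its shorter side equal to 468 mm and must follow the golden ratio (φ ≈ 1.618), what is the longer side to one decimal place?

757.2 mm

golden ratio ≈ 1.61803.
Longer side = 468 × 1.61803 ≈ 757.238 → 757.2 mm.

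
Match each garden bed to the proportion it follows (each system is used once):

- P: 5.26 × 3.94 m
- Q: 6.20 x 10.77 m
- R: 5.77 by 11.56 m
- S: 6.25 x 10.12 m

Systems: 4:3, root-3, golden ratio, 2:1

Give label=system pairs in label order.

P = 5.26/3.94 ≈ 1.335 → 4:3 (1.333)
Q = 10.77/6.20 ≈ 1.737 → root-3 (1.732)
R = 11.56/5.77 ≈ 2.003 → 2:1 (2.000)
S = 10.12/6.25 ≈ 1.619 → golden ratio (1.618)

P=4:3, Q=root-3, R=2:1, S=golden ratio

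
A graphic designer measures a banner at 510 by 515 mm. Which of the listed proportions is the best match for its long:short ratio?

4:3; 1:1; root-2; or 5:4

515/510 ≈ 1.010. Nearest candidates are 1:1 (1.000, off by 0.010) and 5:4 (1.250, off by 0.240).

1:1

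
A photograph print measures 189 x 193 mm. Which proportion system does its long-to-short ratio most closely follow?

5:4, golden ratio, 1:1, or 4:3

1:1

193/189 ≈ 1.021. Nearest candidates are 1:1 (1.000, off by 0.021) and 5:4 (1.250, off by 0.229).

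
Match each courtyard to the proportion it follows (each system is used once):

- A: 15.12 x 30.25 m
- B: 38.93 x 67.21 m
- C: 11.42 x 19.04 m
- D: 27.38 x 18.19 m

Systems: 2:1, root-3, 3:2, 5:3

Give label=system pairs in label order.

A = 30.25/15.12 ≈ 2.001 → 2:1 (2.000)
B = 67.21/38.93 ≈ 1.726 → root-3 (1.732)
C = 19.04/11.42 ≈ 1.667 → 5:3 (1.667)
D = 27.38/18.19 ≈ 1.505 → 3:2 (1.500)

A=2:1, B=root-3, C=5:3, D=3:2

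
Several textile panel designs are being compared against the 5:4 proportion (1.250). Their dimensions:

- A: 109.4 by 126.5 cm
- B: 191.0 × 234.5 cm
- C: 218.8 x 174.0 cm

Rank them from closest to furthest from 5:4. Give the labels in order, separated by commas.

A: 126.5/109.4 ≈ 1.156 → |1.156 − 1.250| = 0.094
B: 234.5/191.0 ≈ 1.228 → |1.228 − 1.250| = 0.022
C: 218.8/174.0 ≈ 1.257 → |1.257 − 1.250| = 0.007

C, B, A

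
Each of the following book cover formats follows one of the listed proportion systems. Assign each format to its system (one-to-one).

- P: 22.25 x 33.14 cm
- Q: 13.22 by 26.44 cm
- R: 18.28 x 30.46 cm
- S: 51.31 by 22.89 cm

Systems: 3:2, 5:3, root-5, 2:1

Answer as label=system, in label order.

Ratios: P ≈ 1.489; Q ≈ 2.000; R ≈ 1.666; S ≈ 2.242.
Targets: 3:2 ≈ 1.500; 5:3 ≈ 1.667; root-5 ≈ 2.236; 2:1 ≈ 2.000.

P=3:2, Q=2:1, R=5:3, S=root-5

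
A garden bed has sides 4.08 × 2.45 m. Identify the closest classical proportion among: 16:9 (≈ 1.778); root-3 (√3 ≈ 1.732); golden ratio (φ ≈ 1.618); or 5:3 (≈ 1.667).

4.08/2.45 ≈ 1.665. Nearest candidates are 5:3 (1.667, off by 0.002) and golden ratio (1.618, off by 0.047).

5:3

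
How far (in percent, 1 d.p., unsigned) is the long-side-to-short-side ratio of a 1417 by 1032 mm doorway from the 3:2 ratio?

Ratio = 1417 / 1032 ≈ 1.3731.
Ideal 3:2 = 1.5000. |1.3731 − 1.5000| / 1.5000 ≈ 8.46% → 8.5%.

8.5%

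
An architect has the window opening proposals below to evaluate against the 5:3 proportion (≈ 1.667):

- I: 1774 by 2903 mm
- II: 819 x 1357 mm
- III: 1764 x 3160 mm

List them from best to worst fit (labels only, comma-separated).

I: 2903/1774 ≈ 1.636 → |1.636 − 1.667| = 0.031
II: 1357/819 ≈ 1.657 → |1.657 − 1.667| = 0.010
III: 3160/1764 ≈ 1.791 → |1.791 − 1.667| = 0.124

II, I, III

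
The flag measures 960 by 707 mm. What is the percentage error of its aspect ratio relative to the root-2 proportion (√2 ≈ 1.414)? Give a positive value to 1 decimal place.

4.0%

Ratio = 960 / 707 ≈ 1.3579.
Ideal root-2 ≈ 1.4142. |1.3579 − 1.4142| / 1.4142 ≈ 3.98% → 4.0%.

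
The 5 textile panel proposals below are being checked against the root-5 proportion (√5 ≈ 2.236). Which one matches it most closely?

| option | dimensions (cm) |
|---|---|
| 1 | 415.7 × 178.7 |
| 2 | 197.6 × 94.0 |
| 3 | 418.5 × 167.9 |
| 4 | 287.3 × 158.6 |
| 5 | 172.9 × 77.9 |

Target root-5 ≈ 2.236.
1: 2.326 (Δ0.090)  2: 2.102 (Δ0.134)  3: 2.493 (Δ0.257)  4: 1.811 (Δ0.425)  5: 2.220 (Δ0.016)

5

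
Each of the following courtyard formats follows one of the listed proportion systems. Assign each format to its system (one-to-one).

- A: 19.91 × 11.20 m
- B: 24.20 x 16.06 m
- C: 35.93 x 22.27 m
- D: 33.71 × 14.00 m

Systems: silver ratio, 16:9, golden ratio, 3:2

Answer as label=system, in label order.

Ratios: A ≈ 1.778; B ≈ 1.507; C ≈ 1.613; D ≈ 2.408.
Targets: silver ratio ≈ 2.414; 16:9 ≈ 1.778; golden ratio ≈ 1.618; 3:2 ≈ 1.500.

A=16:9, B=3:2, C=golden ratio, D=silver ratio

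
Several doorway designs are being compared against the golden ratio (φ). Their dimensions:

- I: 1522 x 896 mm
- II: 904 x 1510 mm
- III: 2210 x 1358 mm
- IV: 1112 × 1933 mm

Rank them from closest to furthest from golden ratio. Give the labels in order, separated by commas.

I: 1522/896 ≈ 1.699 → |1.699 − 1.618| = 0.081
II: 1510/904 ≈ 1.670 → |1.670 − 1.618| = 0.052
III: 2210/1358 ≈ 1.627 → |1.627 − 1.618| = 0.009
IV: 1933/1112 ≈ 1.738 → |1.738 − 1.618| = 0.120

III, II, I, IV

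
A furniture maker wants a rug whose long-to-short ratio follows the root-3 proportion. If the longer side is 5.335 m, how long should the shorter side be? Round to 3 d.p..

3.080 m

root-3 ≈ 1.73205.
Shorter side = 5.335 ÷ 1.73205 ≈ 3.08017 → 3.080 m.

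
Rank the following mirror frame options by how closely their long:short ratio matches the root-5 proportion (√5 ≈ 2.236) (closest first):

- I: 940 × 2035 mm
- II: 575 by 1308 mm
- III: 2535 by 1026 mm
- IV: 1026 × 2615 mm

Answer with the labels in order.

I: 2035/940 ≈ 2.165 → |2.165 − 2.236| = 0.071
II: 1308/575 ≈ 2.275 → |2.275 − 2.236| = 0.039
III: 2535/1026 ≈ 2.471 → |2.471 − 2.236| = 0.235
IV: 2615/1026 ≈ 2.549 → |2.549 − 2.236| = 0.313

II, I, III, IV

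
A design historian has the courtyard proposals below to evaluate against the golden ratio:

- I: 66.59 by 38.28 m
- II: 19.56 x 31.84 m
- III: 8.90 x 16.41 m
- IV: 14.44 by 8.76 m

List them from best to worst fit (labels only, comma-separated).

Ratios: I = 66.59 / 38.28 ≈ 1.740; II = 31.84 / 19.56 ≈ 1.628; III = 16.41 / 8.90 ≈ 1.844; IV = 14.44 / 8.76 ≈ 1.648.
|Δ from 1.618|: I 0.122; II 0.010; III 0.226; IV 0.030.

II, IV, I, III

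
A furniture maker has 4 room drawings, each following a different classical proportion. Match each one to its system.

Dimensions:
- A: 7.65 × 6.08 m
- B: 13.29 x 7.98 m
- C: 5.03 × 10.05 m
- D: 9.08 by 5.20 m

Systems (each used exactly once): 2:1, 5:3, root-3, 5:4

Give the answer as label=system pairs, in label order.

A=5:4, B=5:3, C=2:1, D=root-3

A = 7.65/6.08 ≈ 1.258 → 5:4 (1.250)
B = 13.29/7.98 ≈ 1.665 → 5:3 (1.667)
C = 10.05/5.03 ≈ 1.998 → 2:1 (2.000)
D = 9.08/5.20 ≈ 1.746 → root-3 (1.732)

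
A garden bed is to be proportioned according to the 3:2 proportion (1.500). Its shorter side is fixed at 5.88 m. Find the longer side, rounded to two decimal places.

8.82 m

3:2 = 1.50000.
Longer side = 5.88 × 1.50000 ≈ 8.8200 → 8.82 m.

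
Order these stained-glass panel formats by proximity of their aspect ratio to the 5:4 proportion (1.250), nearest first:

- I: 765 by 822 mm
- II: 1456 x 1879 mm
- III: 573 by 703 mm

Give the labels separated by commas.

Ratios: I = 822 / 765 ≈ 1.075; II = 1879 / 1456 ≈ 1.291; III = 703 / 573 ≈ 1.227.
|Δ from 1.250|: I 0.175; II 0.041; III 0.023.

III, II, I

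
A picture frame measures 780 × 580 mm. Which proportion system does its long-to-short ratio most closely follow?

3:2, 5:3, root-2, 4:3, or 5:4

4:3

Ratio = 780 / 580 ≈ 1.345.
Distances: 3:2 1.500 (Δ 0.155); 5:3 1.667 (Δ 0.322); root-2 1.414 (Δ 0.069); 4:3 1.333 (Δ 0.012); 5:4 1.250 (Δ 0.095).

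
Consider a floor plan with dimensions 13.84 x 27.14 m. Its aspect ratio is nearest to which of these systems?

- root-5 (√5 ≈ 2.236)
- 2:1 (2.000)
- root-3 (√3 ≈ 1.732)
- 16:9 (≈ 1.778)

2:1

27.14/13.84 ≈ 1.961. Nearest candidates are 2:1 (2.000, off by 0.039) and 16:9 (1.778, off by 0.183).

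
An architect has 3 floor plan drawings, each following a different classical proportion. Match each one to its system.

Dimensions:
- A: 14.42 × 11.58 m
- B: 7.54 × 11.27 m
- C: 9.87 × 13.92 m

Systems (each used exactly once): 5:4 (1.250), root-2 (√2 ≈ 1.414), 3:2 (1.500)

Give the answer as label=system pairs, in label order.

A=5:4, B=3:2, C=root-2

Ratios: A ≈ 1.245; B ≈ 1.495; C ≈ 1.410.
Targets: 5:4 ≈ 1.250; root-2 ≈ 1.414; 3:2 ≈ 1.500.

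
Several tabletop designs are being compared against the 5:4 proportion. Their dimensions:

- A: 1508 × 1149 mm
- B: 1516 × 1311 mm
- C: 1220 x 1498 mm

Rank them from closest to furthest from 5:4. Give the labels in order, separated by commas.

C, A, B

A: 1508/1149 ≈ 1.312 → |1.312 − 1.250| = 0.062
B: 1516/1311 ≈ 1.156 → |1.156 − 1.250| = 0.094
C: 1498/1220 ≈ 1.228 → |1.228 − 1.250| = 0.022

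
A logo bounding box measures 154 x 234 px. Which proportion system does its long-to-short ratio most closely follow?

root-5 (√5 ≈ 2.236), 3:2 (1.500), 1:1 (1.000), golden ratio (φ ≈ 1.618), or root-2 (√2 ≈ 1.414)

Ratio = 234 / 154 ≈ 1.519.
Distances: root-5 2.236 (Δ 0.717); 3:2 1.500 (Δ 0.019); 1:1 1.000 (Δ 0.519); golden ratio 1.618 (Δ 0.099); root-2 1.414 (Δ 0.105).

3:2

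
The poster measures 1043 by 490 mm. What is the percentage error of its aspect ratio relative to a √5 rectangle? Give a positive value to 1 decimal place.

Ratio = 1043 / 490 ≈ 2.1286.
Ideal root-5 ≈ 2.2361. |2.1286 − 2.2361| / 2.2361 ≈ 4.81% → 4.8%.

4.8%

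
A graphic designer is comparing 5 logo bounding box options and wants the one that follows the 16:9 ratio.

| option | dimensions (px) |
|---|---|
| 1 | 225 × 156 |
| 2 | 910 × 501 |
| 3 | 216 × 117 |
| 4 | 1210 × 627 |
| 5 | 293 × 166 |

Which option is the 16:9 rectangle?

Target 16:9 ≈ 1.778.
1: 1.442 (Δ0.336)  2: 1.816 (Δ0.038)  3: 1.846 (Δ0.068)  4: 1.930 (Δ0.152)  5: 1.765 (Δ0.013)

5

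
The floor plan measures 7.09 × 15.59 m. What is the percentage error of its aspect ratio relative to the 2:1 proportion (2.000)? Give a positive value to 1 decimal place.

9.9%

Ratio = 15.59 / 7.09 ≈ 2.1989.
Ideal 2:1 = 2.0000. |2.1989 − 2.0000| / 2.0000 ≈ 9.95% → 9.9%.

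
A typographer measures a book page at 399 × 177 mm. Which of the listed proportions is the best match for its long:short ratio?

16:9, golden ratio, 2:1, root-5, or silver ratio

root-5

399/177 ≈ 2.254. Nearest candidates are root-5 (2.236, off by 0.018) and silver ratio (2.414, off by 0.160).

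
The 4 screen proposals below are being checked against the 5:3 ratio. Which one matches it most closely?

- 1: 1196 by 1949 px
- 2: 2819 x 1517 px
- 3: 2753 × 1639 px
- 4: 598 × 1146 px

Ratios (long/short): 1 ≈ 1.630; 2 ≈ 1.858; 3 ≈ 1.680; 4 ≈ 1.916.
5:3 ≈ 1.667; option 3 is nearest (Δ 0.013).

3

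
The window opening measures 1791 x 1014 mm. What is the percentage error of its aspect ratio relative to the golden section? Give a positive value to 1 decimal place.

9.2%

Ratio = 1791 / 1014 ≈ 1.7663.
Ideal golden ratio ≈ 1.6180. |1.7663 − 1.6180| / 1.6180 ≈ 9.17% → 9.2%.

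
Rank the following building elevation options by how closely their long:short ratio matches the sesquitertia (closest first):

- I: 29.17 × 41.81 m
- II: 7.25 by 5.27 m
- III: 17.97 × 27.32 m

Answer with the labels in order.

II, I, III

Ratios: I = 41.81 / 29.17 ≈ 1.433; II = 7.25 / 5.27 ≈ 1.376; III = 27.32 / 17.97 ≈ 1.520.
|Δ from 1.333|: I 0.100; II 0.043; III 0.187.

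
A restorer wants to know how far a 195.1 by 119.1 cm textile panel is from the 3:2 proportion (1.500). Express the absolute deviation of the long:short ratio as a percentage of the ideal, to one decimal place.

Ratio = 195.1 / 119.1 ≈ 1.6381.
Ideal 3:2 = 1.5000. |1.6381 − 1.5000| / 1.5000 ≈ 9.21% → 9.2%.

9.2%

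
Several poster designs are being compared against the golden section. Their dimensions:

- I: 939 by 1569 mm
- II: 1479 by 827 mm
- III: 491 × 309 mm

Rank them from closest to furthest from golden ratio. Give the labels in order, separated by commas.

III, I, II

I: 1569/939 ≈ 1.671 → |1.671 − 1.618| = 0.053
II: 1479/827 ≈ 1.788 → |1.788 − 1.618| = 0.170
III: 491/309 ≈ 1.589 → |1.589 − 1.618| = 0.029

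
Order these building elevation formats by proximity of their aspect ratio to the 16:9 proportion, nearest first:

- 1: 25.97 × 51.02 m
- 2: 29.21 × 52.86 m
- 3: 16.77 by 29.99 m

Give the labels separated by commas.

Ratios: 1 = 51.02 / 25.97 ≈ 1.965; 2 = 52.86 / 29.21 ≈ 1.810; 3 = 29.99 / 16.77 ≈ 1.788.
|Δ from 1.778|: 1 0.187; 2 0.032; 3 0.010.

3, 2, 1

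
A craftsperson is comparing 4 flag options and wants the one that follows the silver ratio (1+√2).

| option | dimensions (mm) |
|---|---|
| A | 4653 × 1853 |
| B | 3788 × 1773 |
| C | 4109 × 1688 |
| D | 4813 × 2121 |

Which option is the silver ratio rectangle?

Ratios (long/short): A ≈ 2.511; B ≈ 2.136; C ≈ 2.434; D ≈ 2.269.
silver ratio ≈ 2.414; option C is nearest (Δ 0.020).

C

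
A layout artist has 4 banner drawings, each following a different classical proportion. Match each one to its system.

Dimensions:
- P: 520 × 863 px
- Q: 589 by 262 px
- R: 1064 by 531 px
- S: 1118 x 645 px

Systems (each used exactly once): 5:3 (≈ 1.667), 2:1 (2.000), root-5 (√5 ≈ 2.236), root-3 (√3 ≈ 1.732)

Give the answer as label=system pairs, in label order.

Ratios: P ≈ 1.660; Q ≈ 2.248; R ≈ 2.004; S ≈ 1.733.
Targets: 5:3 ≈ 1.667; 2:1 ≈ 2.000; root-5 ≈ 2.236; root-3 ≈ 1.732.

P=5:3, Q=root-5, R=2:1, S=root-3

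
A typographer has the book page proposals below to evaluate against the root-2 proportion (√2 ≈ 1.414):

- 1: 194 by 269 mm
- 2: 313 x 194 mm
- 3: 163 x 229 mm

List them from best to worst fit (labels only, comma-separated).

1: 269/194 ≈ 1.387 → |1.387 − 1.414| = 0.027
2: 313/194 ≈ 1.613 → |1.613 − 1.414| = 0.199
3: 229/163 ≈ 1.405 → |1.405 − 1.414| = 0.009

3, 1, 2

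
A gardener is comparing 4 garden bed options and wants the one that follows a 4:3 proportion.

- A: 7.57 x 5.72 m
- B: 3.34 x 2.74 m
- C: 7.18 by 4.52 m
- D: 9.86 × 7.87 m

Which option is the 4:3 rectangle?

A

Ratios (long/short): A ≈ 1.323; B ≈ 1.219; C ≈ 1.588; D ≈ 1.253.
4:3 ≈ 1.333; option A is nearest (Δ 0.010).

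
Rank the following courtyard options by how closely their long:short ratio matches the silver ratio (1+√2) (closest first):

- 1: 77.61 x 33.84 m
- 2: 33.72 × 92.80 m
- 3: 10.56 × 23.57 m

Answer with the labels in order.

1, 3, 2

1: 77.61/33.84 ≈ 2.293 → |2.293 − 2.414| = 0.121
2: 92.80/33.72 ≈ 2.752 → |2.752 − 2.414| = 0.338
3: 23.57/10.56 ≈ 2.232 → |2.232 − 2.414| = 0.182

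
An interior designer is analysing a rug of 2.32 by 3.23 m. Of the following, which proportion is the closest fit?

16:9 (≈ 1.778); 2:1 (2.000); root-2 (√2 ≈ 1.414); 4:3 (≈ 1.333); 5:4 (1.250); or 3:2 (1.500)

3.23/2.32 ≈ 1.392. Nearest candidates are root-2 (1.414, off by 0.022) and 4:3 (1.333, off by 0.059).

root-2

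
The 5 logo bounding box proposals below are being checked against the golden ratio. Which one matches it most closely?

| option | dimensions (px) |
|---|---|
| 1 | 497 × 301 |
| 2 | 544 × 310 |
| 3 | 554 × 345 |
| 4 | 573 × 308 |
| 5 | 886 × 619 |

Target golden ratio ≈ 1.618.
1: 1.651 (Δ0.033)  2: 1.755 (Δ0.137)  3: 1.606 (Δ0.012)  4: 1.860 (Δ0.242)  5: 1.431 (Δ0.187)

3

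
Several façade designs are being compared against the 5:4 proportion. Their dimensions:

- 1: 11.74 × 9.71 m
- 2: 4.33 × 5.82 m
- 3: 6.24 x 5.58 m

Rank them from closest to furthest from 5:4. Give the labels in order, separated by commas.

1: 11.74/9.71 ≈ 1.209 → |1.209 − 1.250| = 0.041
2: 5.82/4.33 ≈ 1.344 → |1.344 − 1.250| = 0.094
3: 6.24/5.58 ≈ 1.118 → |1.118 − 1.250| = 0.132

1, 2, 3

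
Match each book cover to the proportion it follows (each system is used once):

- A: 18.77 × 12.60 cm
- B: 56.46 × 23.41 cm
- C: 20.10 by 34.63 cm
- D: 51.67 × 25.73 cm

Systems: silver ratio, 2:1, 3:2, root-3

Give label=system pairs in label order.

A=3:2, B=silver ratio, C=root-3, D=2:1

Ratios: A ≈ 1.490; B ≈ 2.412; C ≈ 1.723; D ≈ 2.008.
Targets: silver ratio ≈ 2.414; 2:1 ≈ 2.000; 3:2 ≈ 1.500; root-3 ≈ 1.732.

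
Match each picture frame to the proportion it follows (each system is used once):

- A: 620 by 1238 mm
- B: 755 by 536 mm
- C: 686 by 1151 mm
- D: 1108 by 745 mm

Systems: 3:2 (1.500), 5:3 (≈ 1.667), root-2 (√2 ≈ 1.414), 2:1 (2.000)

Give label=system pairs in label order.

A=2:1, B=root-2, C=5:3, D=3:2

A = 1238/620 ≈ 1.997 → 2:1 (2.000)
B = 755/536 ≈ 1.409 → root-2 (1.414)
C = 1151/686 ≈ 1.678 → 5:3 (1.667)
D = 1108/745 ≈ 1.487 → 3:2 (1.500)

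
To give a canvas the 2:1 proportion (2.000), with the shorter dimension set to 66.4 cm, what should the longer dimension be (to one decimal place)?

2:1 = 2.00000.
Longer side = 66.4 × 2.00000 ≈ 132.800 → 132.8 cm.

132.8 cm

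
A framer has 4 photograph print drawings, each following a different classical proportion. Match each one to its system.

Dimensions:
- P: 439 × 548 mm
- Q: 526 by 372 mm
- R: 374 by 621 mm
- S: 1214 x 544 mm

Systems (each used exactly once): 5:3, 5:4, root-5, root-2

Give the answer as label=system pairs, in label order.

Ratios: P ≈ 1.248; Q ≈ 1.414; R ≈ 1.660; S ≈ 2.232.
Targets: 5:3 ≈ 1.667; 5:4 ≈ 1.250; root-5 ≈ 2.236; root-2 ≈ 1.414.

P=5:4, Q=root-2, R=5:3, S=root-5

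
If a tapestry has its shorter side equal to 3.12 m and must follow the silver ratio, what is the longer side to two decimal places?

7.53 m

silver ratio ≈ 2.41421.
Longer side = 3.12 × 2.41421 ≈ 7.5323 → 7.53 m.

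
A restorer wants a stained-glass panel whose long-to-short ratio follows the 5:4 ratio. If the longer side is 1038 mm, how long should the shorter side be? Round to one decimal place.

5:4 = 1.25000.
Shorter side = 1038 ÷ 1.25000 ≈ 830.400 → 830.4 mm.

830.4 mm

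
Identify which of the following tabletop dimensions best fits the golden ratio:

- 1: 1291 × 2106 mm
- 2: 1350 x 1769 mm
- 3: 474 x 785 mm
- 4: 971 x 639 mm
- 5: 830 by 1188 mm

1

Ratios (long/short): 1 ≈ 1.631; 2 ≈ 1.310; 3 ≈ 1.656; 4 ≈ 1.520; 5 ≈ 1.431.
golden ratio ≈ 1.618; option 1 is nearest (Δ 0.013).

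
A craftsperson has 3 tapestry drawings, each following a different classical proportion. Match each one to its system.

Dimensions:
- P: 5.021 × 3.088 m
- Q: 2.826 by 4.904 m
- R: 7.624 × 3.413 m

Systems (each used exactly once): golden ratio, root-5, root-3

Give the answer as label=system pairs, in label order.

P=golden ratio, Q=root-3, R=root-5

P = 5.021/3.088 ≈ 1.626 → golden ratio (1.618)
Q = 4.904/2.826 ≈ 1.735 → root-3 (1.732)
R = 7.624/3.413 ≈ 2.234 → root-5 (2.236)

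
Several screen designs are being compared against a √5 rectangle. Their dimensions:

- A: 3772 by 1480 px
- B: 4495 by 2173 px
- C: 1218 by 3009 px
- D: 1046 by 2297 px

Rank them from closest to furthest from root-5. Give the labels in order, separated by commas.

D, B, C, A

A: 3772/1480 ≈ 2.549 → |2.549 − 2.236| = 0.313
B: 4495/2173 ≈ 2.069 → |2.069 − 2.236| = 0.167
C: 3009/1218 ≈ 2.470 → |2.470 − 2.236| = 0.234
D: 2297/1046 ≈ 2.196 → |2.196 − 2.236| = 0.040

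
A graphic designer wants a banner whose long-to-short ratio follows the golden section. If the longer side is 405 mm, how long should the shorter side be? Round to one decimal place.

250.3 mm

golden ratio ≈ 1.61803.
Shorter side = 405 ÷ 1.61803 ≈ 250.304 → 250.3 mm.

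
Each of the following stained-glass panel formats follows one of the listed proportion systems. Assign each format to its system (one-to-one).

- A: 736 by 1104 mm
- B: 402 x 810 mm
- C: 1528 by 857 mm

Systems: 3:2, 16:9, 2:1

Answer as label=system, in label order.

A=3:2, B=2:1, C=16:9

A = 1104/736 ≈ 1.500 → 3:2 (1.500)
B = 810/402 ≈ 2.015 → 2:1 (2.000)
C = 1528/857 ≈ 1.783 → 16:9 (1.778)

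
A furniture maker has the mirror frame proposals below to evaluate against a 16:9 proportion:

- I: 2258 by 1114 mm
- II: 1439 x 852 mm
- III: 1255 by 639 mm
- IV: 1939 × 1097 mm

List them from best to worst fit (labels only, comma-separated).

IV, II, III, I

I: 2258/1114 ≈ 2.027 → |2.027 − 1.778| = 0.249
II: 1439/852 ≈ 1.689 → |1.689 − 1.778| = 0.089
III: 1255/639 ≈ 1.964 → |1.964 − 1.778| = 0.186
IV: 1939/1097 ≈ 1.768 → |1.768 − 1.778| = 0.010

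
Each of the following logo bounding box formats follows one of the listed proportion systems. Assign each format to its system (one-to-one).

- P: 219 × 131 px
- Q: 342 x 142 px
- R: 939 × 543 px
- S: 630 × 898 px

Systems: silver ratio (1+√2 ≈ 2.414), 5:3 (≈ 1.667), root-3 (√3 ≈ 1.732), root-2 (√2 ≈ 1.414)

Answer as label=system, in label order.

P = 219/131 ≈ 1.672 → 5:3 (1.667)
Q = 342/142 ≈ 2.408 → silver ratio (2.414)
R = 939/543 ≈ 1.729 → root-3 (1.732)
S = 898/630 ≈ 1.425 → root-2 (1.414)

P=5:3, Q=silver ratio, R=root-3, S=root-2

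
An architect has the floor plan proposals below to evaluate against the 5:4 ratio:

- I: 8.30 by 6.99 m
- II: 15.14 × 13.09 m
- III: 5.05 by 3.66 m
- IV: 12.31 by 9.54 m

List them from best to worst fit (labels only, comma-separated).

IV, I, II, III

I: 8.30/6.99 ≈ 1.187 → |1.187 − 1.250| = 0.063
II: 15.14/13.09 ≈ 1.157 → |1.157 − 1.250| = 0.093
III: 5.05/3.66 ≈ 1.380 → |1.380 − 1.250| = 0.130
IV: 12.31/9.54 ≈ 1.290 → |1.290 − 1.250| = 0.040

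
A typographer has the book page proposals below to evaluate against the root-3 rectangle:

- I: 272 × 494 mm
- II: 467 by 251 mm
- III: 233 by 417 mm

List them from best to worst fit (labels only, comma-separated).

III, I, II

Ratios: I = 494 / 272 ≈ 1.816; II = 467 / 251 ≈ 1.861; III = 417 / 233 ≈ 1.790.
|Δ from 1.732|: I 0.084; II 0.129; III 0.058.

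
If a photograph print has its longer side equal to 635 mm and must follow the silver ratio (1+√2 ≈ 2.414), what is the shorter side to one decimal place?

silver ratio ≈ 2.41421.
Shorter side = 635 ÷ 2.41421 ≈ 263.026 → 263.0 mm.

263.0 mm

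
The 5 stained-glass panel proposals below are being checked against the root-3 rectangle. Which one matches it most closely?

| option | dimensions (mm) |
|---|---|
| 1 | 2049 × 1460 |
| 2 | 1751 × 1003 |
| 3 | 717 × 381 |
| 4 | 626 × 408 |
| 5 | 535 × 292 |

Ratios (long/short): 1 ≈ 1.403; 2 ≈ 1.746; 3 ≈ 1.882; 4 ≈ 1.534; 5 ≈ 1.832.
root-3 ≈ 1.732; option 2 is nearest (Δ 0.014).

2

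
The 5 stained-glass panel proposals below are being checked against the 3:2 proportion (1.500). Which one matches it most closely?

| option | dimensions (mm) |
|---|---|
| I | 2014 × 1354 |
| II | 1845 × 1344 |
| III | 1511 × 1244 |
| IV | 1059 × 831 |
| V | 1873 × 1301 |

I

Target 3:2 ≈ 1.500.
I: 1.487 (Δ0.013)  II: 1.373 (Δ0.127)  III: 1.215 (Δ0.285)  IV: 1.274 (Δ0.226)  V: 1.440 (Δ0.060)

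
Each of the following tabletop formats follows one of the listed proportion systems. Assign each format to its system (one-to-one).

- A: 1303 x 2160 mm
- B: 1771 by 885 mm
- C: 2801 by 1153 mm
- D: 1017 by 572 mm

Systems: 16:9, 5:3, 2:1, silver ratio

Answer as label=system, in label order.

Ratios: A ≈ 1.658; B ≈ 2.001; C ≈ 2.429; D ≈ 1.778.
Targets: 16:9 ≈ 1.778; 5:3 ≈ 1.667; 2:1 ≈ 2.000; silver ratio ≈ 2.414.

A=5:3, B=2:1, C=silver ratio, D=16:9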